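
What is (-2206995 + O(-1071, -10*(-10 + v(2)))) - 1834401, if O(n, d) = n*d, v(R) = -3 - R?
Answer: -4202046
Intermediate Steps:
O(n, d) = d*n
(-2206995 + O(-1071, -10*(-10 + v(2)))) - 1834401 = (-2206995 - 10*(-10 + (-3 - 1*2))*(-1071)) - 1834401 = (-2206995 - 10*(-10 + (-3 - 2))*(-1071)) - 1834401 = (-2206995 - 10*(-10 - 5)*(-1071)) - 1834401 = (-2206995 - 10*(-15)*(-1071)) - 1834401 = (-2206995 + 150*(-1071)) - 1834401 = (-2206995 - 160650) - 1834401 = -2367645 - 1834401 = -4202046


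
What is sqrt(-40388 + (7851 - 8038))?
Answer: 5*I*sqrt(1623) ≈ 201.43*I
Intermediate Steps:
sqrt(-40388 + (7851 - 8038)) = sqrt(-40388 - 187) = sqrt(-40575) = 5*I*sqrt(1623)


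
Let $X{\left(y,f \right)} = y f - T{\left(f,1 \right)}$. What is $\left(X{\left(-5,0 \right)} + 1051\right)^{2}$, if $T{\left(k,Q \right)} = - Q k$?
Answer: $1104601$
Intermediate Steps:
$T{\left(k,Q \right)} = - Q k$
$X{\left(y,f \right)} = f + f y$ ($X{\left(y,f \right)} = y f - \left(-1\right) 1 f = f y - - f = f y + f = f + f y$)
$\left(X{\left(-5,0 \right)} + 1051\right)^{2} = \left(0 \left(1 - 5\right) + 1051\right)^{2} = \left(0 \left(-4\right) + 1051\right)^{2} = \left(0 + 1051\right)^{2} = 1051^{2} = 1104601$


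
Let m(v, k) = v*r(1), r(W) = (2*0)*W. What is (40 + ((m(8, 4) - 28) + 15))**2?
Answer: 729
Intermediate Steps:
r(W) = 0 (r(W) = 0*W = 0)
m(v, k) = 0 (m(v, k) = v*0 = 0)
(40 + ((m(8, 4) - 28) + 15))**2 = (40 + ((0 - 28) + 15))**2 = (40 + (-28 + 15))**2 = (40 - 13)**2 = 27**2 = 729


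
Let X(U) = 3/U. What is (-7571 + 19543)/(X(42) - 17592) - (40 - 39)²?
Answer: -10095/6007 ≈ -1.6805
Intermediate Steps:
(-7571 + 19543)/(X(42) - 17592) - (40 - 39)² = (-7571 + 19543)/(3/42 - 17592) - (40 - 39)² = 11972/(3*(1/42) - 17592) - 1*1² = 11972/(1/14 - 17592) - 1*1 = 11972/(-246287/14) - 1 = 11972*(-14/246287) - 1 = -4088/6007 - 1 = -10095/6007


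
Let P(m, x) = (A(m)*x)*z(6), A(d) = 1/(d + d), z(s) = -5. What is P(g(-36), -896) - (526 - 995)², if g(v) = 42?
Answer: -659723/3 ≈ -2.1991e+5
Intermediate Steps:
A(d) = 1/(2*d)
P(m, x) = -5*x/(2*m) (P(m, x) = ((1/(2*m))*x)*(-5) = (x/(2*m))*(-5) = -5*x/(2*m))
P(g(-36), -896) - (526 - 995)² = -5/2*(-896)/42 - (526 - 995)² = -5/2*(-896)*1/42 - 1*(-469)² = 160/3 - 1*219961 = 160/3 - 219961 = -659723/3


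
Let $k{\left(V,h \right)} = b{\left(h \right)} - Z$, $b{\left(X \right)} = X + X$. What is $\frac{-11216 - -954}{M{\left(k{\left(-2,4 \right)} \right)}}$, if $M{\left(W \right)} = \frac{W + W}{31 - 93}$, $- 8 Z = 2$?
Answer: $\frac{1272488}{33} \approx 38560.0$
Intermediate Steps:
$Z = - \frac{1}{4}$ ($Z = \left(- \frac{1}{8}\right) 2 = - \frac{1}{4} \approx -0.25$)
$b{\left(X \right)} = 2 X$
$k{\left(V,h \right)} = \frac{1}{4} + 2 h$ ($k{\left(V,h \right)} = 2 h - - \frac{1}{4} = 2 h + \frac{1}{4} = \frac{1}{4} + 2 h$)
$M{\left(W \right)} = - \frac{W}{31}$ ($M{\left(W \right)} = \frac{2 W}{-62} = 2 W \left(- \frac{1}{62}\right) = - \frac{W}{31}$)
$\frac{-11216 - -954}{M{\left(k{\left(-2,4 \right)} \right)}} = \frac{-11216 - -954}{\left(- \frac{1}{31}\right) \left(\frac{1}{4} + 2 \cdot 4\right)} = \frac{-11216 + 954}{\left(- \frac{1}{31}\right) \left(\frac{1}{4} + 8\right)} = - \frac{10262}{\left(- \frac{1}{31}\right) \frac{33}{4}} = - \frac{10262}{- \frac{33}{124}} = \left(-10262\right) \left(- \frac{124}{33}\right) = \frac{1272488}{33}$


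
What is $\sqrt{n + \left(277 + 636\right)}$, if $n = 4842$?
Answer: $\sqrt{5755} \approx 75.862$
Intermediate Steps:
$\sqrt{n + \left(277 + 636\right)} = \sqrt{4842 + \left(277 + 636\right)} = \sqrt{4842 + 913} = \sqrt{5755}$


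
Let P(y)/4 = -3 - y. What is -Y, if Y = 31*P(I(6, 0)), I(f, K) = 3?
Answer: 744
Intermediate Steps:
P(y) = -12 - 4*y (P(y) = 4*(-3 - y) = -12 - 4*y)
Y = -744 (Y = 31*(-12 - 4*3) = 31*(-12 - 12) = 31*(-24) = -744)
-Y = -1*(-744) = 744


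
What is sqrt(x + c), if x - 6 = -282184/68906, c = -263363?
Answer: I*sqrt(312612045297289)/34453 ≈ 513.19*I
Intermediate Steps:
x = 65626/34453 (x = 6 - 282184/68906 = 6 - 282184*1/68906 = 6 - 141092/34453 = 65626/34453 ≈ 1.9048)
sqrt(x + c) = sqrt(65626/34453 - 263363) = sqrt(-9073579813/34453) = I*sqrt(312612045297289)/34453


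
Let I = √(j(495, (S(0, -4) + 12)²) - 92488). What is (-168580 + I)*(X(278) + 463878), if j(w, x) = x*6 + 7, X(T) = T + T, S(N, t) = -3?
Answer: -78294283720 + 464434*I*√91995 ≈ -7.8294e+10 + 1.4087e+8*I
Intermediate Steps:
X(T) = 2*T
j(w, x) = 7 + 6*x (j(w, x) = 6*x + 7 = 7 + 6*x)
I = I*√91995 (I = √((7 + 6*(-3 + 12)²) - 92488) = √((7 + 6*9²) - 92488) = √((7 + 6*81) - 92488) = √((7 + 486) - 92488) = √(493 - 92488) = √(-91995) = I*√91995 ≈ 303.31*I)
(-168580 + I)*(X(278) + 463878) = (-168580 + I*√91995)*(2*278 + 463878) = (-168580 + I*√91995)*(556 + 463878) = (-168580 + I*√91995)*464434 = -78294283720 + 464434*I*√91995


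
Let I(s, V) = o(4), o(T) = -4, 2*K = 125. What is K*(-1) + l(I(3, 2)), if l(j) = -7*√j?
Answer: -125/2 - 14*I ≈ -62.5 - 14.0*I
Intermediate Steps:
K = 125/2 (K = (½)*125 = 125/2 ≈ 62.500)
I(s, V) = -4
K*(-1) + l(I(3, 2)) = (125/2)*(-1) - 14*I = -125/2 - 14*I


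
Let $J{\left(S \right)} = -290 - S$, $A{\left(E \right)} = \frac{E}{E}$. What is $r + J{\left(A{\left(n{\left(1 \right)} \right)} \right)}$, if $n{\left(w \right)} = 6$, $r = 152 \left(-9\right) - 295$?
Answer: $-1954$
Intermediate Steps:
$r = -1663$ ($r = -1368 - 295 = -1663$)
$A{\left(E \right)} = 1$
$r + J{\left(A{\left(n{\left(1 \right)} \right)} \right)} = -1663 - 291 = -1954$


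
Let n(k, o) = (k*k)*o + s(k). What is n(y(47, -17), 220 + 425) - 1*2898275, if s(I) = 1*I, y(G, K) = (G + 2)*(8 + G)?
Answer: 4681755545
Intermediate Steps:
y(G, K) = (2 + G)*(8 + G)
s(I) = I
n(k, o) = k + o*k² (n(k, o) = (k*k)*o + k = k²*o + k = o*k² + k = k + o*k²)
n(y(47, -17), 220 + 425) - 1*2898275 = (16 + 47² + 10*47)*(1 + (16 + 47² + 10*47)*(220 + 425)) - 1*2898275 = (16 + 2209 + 470)*(1 + (16 + 2209 + 470)*645) - 2898275 = 2695*(1 + 2695*645) - 2898275 = 2695*(1 + 1738275) - 2898275 = 2695*1738276 - 2898275 = 4684653820 - 2898275 = 4681755545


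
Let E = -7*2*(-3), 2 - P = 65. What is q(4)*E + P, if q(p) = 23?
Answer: 903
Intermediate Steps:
P = -63 (P = 2 - 1*65 = 2 - 65 = -63)
E = 42 (E = -14*(-3) = 42)
q(4)*E + P = 23*42 - 63 = 966 - 63 = 903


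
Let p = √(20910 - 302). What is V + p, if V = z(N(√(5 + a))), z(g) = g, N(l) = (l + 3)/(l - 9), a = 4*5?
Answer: -2 + 8*√322 ≈ 141.55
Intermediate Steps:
a = 20
p = 8*√322 (p = √20608 = 8*√322 ≈ 143.55)
N(l) = (3 + l)/(-9 + l)
V = -2 (V = (3 + √(5 + 20))/(-9 + √(5 + 20)) = (3 + √25)/(-9 + √25) = (3 + 5)/(-9 + 5) = 8/(-4) = -¼*8 = -2)
V + p = -2 + 8*√322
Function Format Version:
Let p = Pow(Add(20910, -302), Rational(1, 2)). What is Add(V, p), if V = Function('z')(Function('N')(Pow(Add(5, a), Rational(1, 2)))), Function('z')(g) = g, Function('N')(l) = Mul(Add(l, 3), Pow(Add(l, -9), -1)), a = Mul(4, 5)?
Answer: Add(-2, Mul(8, Pow(322, Rational(1, 2)))) ≈ 141.55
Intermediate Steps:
a = 20
p = Mul(8, Pow(322, Rational(1, 2))) (p = Pow(20608, Rational(1, 2)) = Mul(8, Pow(322, Rational(1, 2))) ≈ 143.55)
Function('N')(l) = Mul(Pow(Add(-9, l), -1), Add(3, l)) (Function('N')(l) = Mul(Add(3, l), Pow(Add(-9, l), -1)) = Mul(Pow(Add(-9, l), -1), Add(3, l)))
V = -2 (V = Mul(Pow(Add(-9, Pow(Add(5, 20), Rational(1, 2))), -1), Add(3, Pow(Add(5, 20), Rational(1, 2)))) = Mul(Pow(Add(-9, Pow(25, Rational(1, 2))), -1), Add(3, Pow(25, Rational(1, 2)))) = Mul(Pow(Add(-9, 5), -1), Add(3, 5)) = Mul(Pow(-4, -1), 8) = Mul(Rational(-1, 4), 8) = -2)
Add(V, p) = Add(-2, Mul(8, Pow(322, Rational(1, 2))))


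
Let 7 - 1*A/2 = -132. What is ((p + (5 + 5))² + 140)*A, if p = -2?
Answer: 56712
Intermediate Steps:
A = 278 (A = 14 - 2*(-132) = 14 + 264 = 278)
((p + (5 + 5))² + 140)*A = ((-2 + (5 + 5))² + 140)*278 = ((-2 + 10)² + 140)*278 = (8² + 140)*278 = (64 + 140)*278 = 204*278 = 56712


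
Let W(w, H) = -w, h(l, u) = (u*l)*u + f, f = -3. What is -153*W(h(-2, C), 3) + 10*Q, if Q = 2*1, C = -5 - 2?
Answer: -15433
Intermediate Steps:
C = -7
h(l, u) = -3 + l*u² (h(l, u) = (u*l)*u - 3 = (l*u)*u - 3 = l*u² - 3 = -3 + l*u²)
Q = 2
-153*W(h(-2, C), 3) + 10*Q = -(-153)*(-3 - 2*(-7)²) + 10*2 = -(-153)*(-3 - 2*49) + 20 = -(-153)*(-3 - 98) + 20 = -(-153)*(-101) + 20 = -153*101 + 20 = -15453 + 20 = -15433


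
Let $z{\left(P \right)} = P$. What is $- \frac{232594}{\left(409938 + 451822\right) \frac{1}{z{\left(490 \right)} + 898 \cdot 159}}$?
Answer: $- \frac{2082762973}{53860} \approx -38670.0$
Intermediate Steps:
$- \frac{232594}{\left(409938 + 451822\right) \frac{1}{z{\left(490 \right)} + 898 \cdot 159}} = - \frac{232594}{\left(409938 + 451822\right) \frac{1}{490 + 898 \cdot 159}} = - \frac{232594}{861760 \frac{1}{490 + 142782}} = - \frac{232594}{861760 \cdot \frac{1}{143272}} = - \frac{232594}{\frac{107720}{17909}} = \left(-232594\right) \frac{17909}{107720} = - \frac{2082762973}{53860}$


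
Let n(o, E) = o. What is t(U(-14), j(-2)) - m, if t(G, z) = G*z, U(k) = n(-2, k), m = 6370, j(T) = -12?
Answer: -6346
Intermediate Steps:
U(k) = -2
t(U(-14), j(-2)) - m = -2*(-12) - 1*6370 = 24 - 6370 = -6346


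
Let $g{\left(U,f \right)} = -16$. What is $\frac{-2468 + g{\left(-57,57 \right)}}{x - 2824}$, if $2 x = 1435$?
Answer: $\frac{4968}{4213} \approx 1.1792$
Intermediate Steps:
$x = \frac{1435}{2}$ ($x = \frac{1}{2} \cdot 1435 = \frac{1435}{2} \approx 717.5$)
$\frac{-2468 + g{\left(-57,57 \right)}}{x - 2824} = \frac{-2468 - 16}{\frac{1435}{2} - 2824} = - \frac{2484}{- \frac{4213}{2}} = \left(-2484\right) \left(- \frac{2}{4213}\right) = \frac{4968}{4213}$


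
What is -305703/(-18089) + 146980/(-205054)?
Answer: 30013450871/1854610903 ≈ 16.183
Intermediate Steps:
-305703/(-18089) + 146980/(-205054) = -305703*(-1/18089) + 146980*(-1/205054) = 305703/18089 - 73490/102527 = 30013450871/1854610903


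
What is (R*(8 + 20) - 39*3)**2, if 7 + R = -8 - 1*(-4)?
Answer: 180625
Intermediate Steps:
R = -11 (R = -7 + (-8 - 1*(-4)) = -7 + (-8 + 4) = -7 - 4 = -11)
(R*(8 + 20) - 39*3)**2 = (-11*(8 + 20) - 39*3)**2 = (-11*28 - 117)**2 = (-308 - 117)**2 = (-425)**2 = 180625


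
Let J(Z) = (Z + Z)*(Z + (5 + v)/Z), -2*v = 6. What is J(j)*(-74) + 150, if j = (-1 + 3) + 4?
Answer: -5474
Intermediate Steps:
v = -3 (v = -1/2*6 = -3)
j = 6 (j = 2 + 4 = 6)
J(Z) = 2*Z*(Z + 2/Z) (J(Z) = (Z + Z)*(Z + (5 - 3)/Z) = (2*Z)*(Z + 2/Z) = 2*Z*(Z + 2/Z))
J(j)*(-74) + 150 = (4 + 2*6**2)*(-74) + 150 = (4 + 2*36)*(-74) + 150 = (4 + 72)*(-74) + 150 = 76*(-74) + 150 = -5624 + 150 = -5474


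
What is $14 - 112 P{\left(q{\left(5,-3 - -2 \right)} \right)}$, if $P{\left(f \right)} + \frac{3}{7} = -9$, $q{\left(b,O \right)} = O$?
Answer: $1070$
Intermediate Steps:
$P{\left(f \right)} = - \frac{66}{7}$ ($P{\left(f \right)} = - \frac{3}{7} - 9 = - \frac{66}{7}$)
$14 - 112 P{\left(q{\left(5,-3 - -2 \right)} \right)} = 14 - -1056 = 14 + 1056 = 1070$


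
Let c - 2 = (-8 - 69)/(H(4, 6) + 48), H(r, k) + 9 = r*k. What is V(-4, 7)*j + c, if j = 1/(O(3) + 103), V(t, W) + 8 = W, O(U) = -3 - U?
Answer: 670/873 ≈ 0.76747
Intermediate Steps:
V(t, W) = -8 + W
H(r, k) = -9 + k*r (H(r, k) = -9 + r*k = -9 + k*r)
j = 1/97 (j = 1/((-3 - 1*3) + 103) = 1/((-3 - 3) + 103) = 1/(-6 + 103) = 1/97 ≈ 0.010309)
c = 7/9 (c = 2 + (-8 - 69)/((-9 + 6*4) + 48) = 2 - 77/((-9 + 24) + 48) = 2 - 77/(15 + 48) = 2 - 77/63 = 2 - 77*1/63 = 2 - 11/9 = 7/9 ≈ 0.77778)
V(-4, 7)*j + c = (-8 + 7)*(1/97) + 7/9 = -1*1/97 + 7/9 = -1/97 + 7/9 = 670/873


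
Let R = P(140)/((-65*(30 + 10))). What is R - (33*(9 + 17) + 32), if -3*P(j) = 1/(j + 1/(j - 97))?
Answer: -41797781957/46963800 ≈ -890.00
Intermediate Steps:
P(j) = -1/(3*(j + 1/(-97 + j))) (P(j) = -1/(3*(j + 1/(j - 97))) = -1/(3*(j + 1/(-97 + j))))
R = 43/46963800 (R = ((97 - 1*140)/(3*(1 + 140² - 97*140)))/((-65*(30 + 10))) = ((97 - 140)/(3*(1 + 19600 - 13580)))/((-65*40)) = ((⅓)*(-43)/6021)/(-2600) = ((⅓)*(1/6021)*(-43))*(-1/2600) = -43/18063*(-1/2600) = 43/46963800 ≈ 9.1560e-7)
R - (33*(9 + 17) + 32) = 43/46963800 - (33*(9 + 17) + 32) = 43/46963800 - (33*26 + 32) = 43/46963800 - (858 + 32) = 43/46963800 - 1*890 = 43/46963800 - 890 = -41797781957/46963800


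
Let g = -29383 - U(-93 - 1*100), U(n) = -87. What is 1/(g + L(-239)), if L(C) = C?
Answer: -1/29535 ≈ -3.3858e-5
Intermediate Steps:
g = -29296 (g = -29383 - 1*(-87) = -29383 + 87 = -29296)
1/(g + L(-239)) = 1/(-29296 - 239) = 1/(-29535) = -1/29535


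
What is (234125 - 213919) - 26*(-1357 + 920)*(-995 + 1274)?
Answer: 3190204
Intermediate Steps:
(234125 - 213919) - 26*(-1357 + 920)*(-995 + 1274) = 20206 - (-11362)*279 = 20206 - 26*(-121923) = 20206 + 3169998 = 3190204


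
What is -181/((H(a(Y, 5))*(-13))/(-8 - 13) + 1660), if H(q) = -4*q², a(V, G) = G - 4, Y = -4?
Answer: -3801/34808 ≈ -0.10920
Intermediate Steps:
a(V, G) = -4 + G
-181/((H(a(Y, 5))*(-13))/(-8 - 13) + 1660) = -181/((-4*(-4 + 5)²*(-13))/(-8 - 13) + 1660) = -181/((-4*1²*(-13))/(-21) + 1660) = -181/((-4*1*(-13))*(-1/21) + 1660) = -181/(-4*(-13)*(-1/21) + 1660) = -181/(52*(-1/21) + 1660) = -181/(-52/21 + 1660) = -181/(34808/21) = (21/34808)*(-181) = -3801/34808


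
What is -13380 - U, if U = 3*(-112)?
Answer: -13044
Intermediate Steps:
U = -336
-13380 - U = -13380 - 1*(-336) = -13380 + 336 = -13044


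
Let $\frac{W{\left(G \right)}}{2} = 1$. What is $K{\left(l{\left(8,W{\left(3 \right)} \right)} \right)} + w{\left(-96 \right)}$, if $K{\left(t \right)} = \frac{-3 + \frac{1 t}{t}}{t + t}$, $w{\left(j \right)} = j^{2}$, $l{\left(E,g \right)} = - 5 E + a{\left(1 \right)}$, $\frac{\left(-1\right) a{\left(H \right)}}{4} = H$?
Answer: $\frac{405505}{44} \approx 9216.0$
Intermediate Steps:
$a{\left(H \right)} = - 4 H$
$W{\left(G \right)} = 2$ ($W{\left(G \right)} = 2 \cdot 1 = 2$)
$l{\left(E,g \right)} = -4 - 5 E$ ($l{\left(E,g \right)} = - 5 E - 4 = -4 - 5 E$)
$K{\left(t \right)} = - \frac{1}{t}$ ($K{\left(t \right)} = \frac{-3 + \frac{t}{t}}{2 t} = \left(-3 + 1\right) \frac{1}{2 t} = - 2 \frac{1}{2 t} = - \frac{1}{t}$)
$K{\left(l{\left(8,W{\left(3 \right)} \right)} \right)} + w{\left(-96 \right)} = - \frac{1}{-4 - 40} + \left(-96\right)^{2} = - \frac{1}{-4 - 40} + 9216 = - \frac{1}{-44} + 9216 = \left(-1\right) \left(- \frac{1}{44}\right) + 9216 = \frac{1}{44} + 9216 = \frac{405505}{44}$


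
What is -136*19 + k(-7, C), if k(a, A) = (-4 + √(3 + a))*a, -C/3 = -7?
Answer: -2556 - 14*I ≈ -2556.0 - 14.0*I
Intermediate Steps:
C = 21 (C = -3*(-7) = 21)
k(a, A) = a*(-4 + √(3 + a))
-136*19 + k(-7, C) = -136*19 - 7*(-4 + √(3 - 7)) = -2584 - 7*(-4 + √(-4)) = -2584 - 7*(-4 + 2*I) = -2584 + (28 - 14*I) = -2556 - 14*I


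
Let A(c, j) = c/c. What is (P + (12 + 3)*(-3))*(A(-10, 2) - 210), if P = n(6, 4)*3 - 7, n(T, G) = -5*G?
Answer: 23408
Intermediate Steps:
A(c, j) = 1
P = -67 (P = -5*4*3 - 7 = -20*3 - 7 = -60 - 7 = -67)
(P + (12 + 3)*(-3))*(A(-10, 2) - 210) = (-67 + (12 + 3)*(-3))*(1 - 210) = (-67 + 15*(-3))*(-209) = (-67 - 45)*(-209) = -112*(-209) = 23408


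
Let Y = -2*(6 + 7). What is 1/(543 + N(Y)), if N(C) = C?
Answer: 1/517 ≈ 0.0019342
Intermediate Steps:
Y = -26 (Y = -2*13 = -26)
1/(543 + N(Y)) = 1/(543 - 26) = 1/517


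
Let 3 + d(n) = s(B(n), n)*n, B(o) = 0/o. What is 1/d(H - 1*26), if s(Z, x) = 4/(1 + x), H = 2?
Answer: 23/27 ≈ 0.85185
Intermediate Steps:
B(o) = 0
d(n) = -3 + 4*n/(1 + n) (d(n) = -3 + (4/(1 + n))*n = -3 + 4*n/(1 + n))
1/d(H - 1*26) = 1/((-3 + (2 - 1*26))/(1 + (2 - 1*26))) = 1/((-3 + (2 - 26))/(1 + (2 - 26))) = 1/((-3 - 24)/(1 - 24)) = 1/(-27/(-23)) = 1/(-1/23*(-27)) = 1/(27/23) = 23/27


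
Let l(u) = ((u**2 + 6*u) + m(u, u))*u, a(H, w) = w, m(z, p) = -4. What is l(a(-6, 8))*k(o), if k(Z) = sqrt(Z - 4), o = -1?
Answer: 864*I*sqrt(5) ≈ 1932.0*I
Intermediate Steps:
k(Z) = sqrt(-4 + Z)
l(u) = u*(-4 + u**2 + 6*u) (l(u) = ((u**2 + 6*u) - 4)*u = (-4 + u**2 + 6*u)*u = u*(-4 + u**2 + 6*u))
l(a(-6, 8))*k(o) = (8*(-4 + 8**2 + 6*8))*sqrt(-4 - 1) = (8*(-4 + 64 + 48))*sqrt(-5) = (8*108)*(I*sqrt(5)) = 864*(I*sqrt(5)) = 864*I*sqrt(5)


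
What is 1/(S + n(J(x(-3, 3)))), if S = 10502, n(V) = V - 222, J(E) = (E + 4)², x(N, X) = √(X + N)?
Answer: 1/10296 ≈ 9.7125e-5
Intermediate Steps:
x(N, X) = √(N + X)
J(E) = (4 + E)²
n(V) = -222 + V
1/(S + n(J(x(-3, 3)))) = 1/(10502 + (-222 + (4 + √(-3 + 3))²)) = 1/(10502 + (-222 + (4 + √0)²)) = 1/(10502 + (-222 + (4 + 0)²)) = 1/(10502 + (-222 + 4²)) = 1/(10502 + (-222 + 16)) = 1/(10502 - 206) = 1/10296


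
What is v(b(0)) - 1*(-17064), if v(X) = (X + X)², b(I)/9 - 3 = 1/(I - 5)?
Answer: 490104/25 ≈ 19604.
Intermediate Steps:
b(I) = 27 + 9/(-5 + I) (b(I) = 27 + 9/(I - 5) = 27 + 9/(-5 + I))
v(X) = 4*X² (v(X) = (2*X)² = 4*X²)
v(b(0)) - 1*(-17064) = 4*(9*(-14 + 3*0)/(-5 + 0))² - 1*(-17064) = 4*(9*(-14 + 0)/(-5))² + 17064 = 4*(9*(-⅕)*(-14))² + 17064 = 4*(126/5)² + 17064 = 4*(15876/25) + 17064 = 63504/25 + 17064 = 490104/25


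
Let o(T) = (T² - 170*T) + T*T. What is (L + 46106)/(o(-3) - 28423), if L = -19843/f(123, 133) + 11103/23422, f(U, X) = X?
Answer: -20451816187/12413777110 ≈ -1.6475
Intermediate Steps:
o(T) = -170*T + 2*T² (o(T) = (T² - 170*T) + T² = -170*T + 2*T²)
L = -66183721/445018 (L = -19843/133 + 11103/23422 = -66183721/445018 ≈ -148.72)
(L + 46106)/(o(-3) - 28423) = (-66183721/445018 + 46106)/(2*(-3)*(-85 - 3) - 28423) = 20451816187/(445018*(2*(-3)*(-88) - 28423)) = 20451816187/(445018*(528 - 28423)) = (20451816187/445018)/(-27895) = (20451816187/445018)*(-1/27895) = -20451816187/12413777110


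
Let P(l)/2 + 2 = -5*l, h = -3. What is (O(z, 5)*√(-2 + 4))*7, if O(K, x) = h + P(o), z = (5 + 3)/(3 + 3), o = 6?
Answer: -469*√2 ≈ -663.27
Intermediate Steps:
z = 4/3 (z = 8/6 = 8*(⅙) = 4/3 ≈ 1.3333)
P(l) = -4 - 10*l (P(l) = -4 + 2*(-5*l) = -4 - 10*l)
O(K, x) = -67 (O(K, x) = -3 + (-4 - 10*6) = -3 + (-4 - 60) = -3 - 64 = -67)
(O(z, 5)*√(-2 + 4))*7 = -67*√(-2 + 4)*7 = -67*√2*7 = -469*√2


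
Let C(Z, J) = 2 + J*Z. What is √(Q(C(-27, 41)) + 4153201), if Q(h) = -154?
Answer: √4153047 ≈ 2037.9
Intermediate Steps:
√(Q(C(-27, 41)) + 4153201) = √(-154 + 4153201) = √4153047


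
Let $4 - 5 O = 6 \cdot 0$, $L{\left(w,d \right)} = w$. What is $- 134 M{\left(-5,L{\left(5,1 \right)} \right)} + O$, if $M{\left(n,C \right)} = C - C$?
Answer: $\frac{4}{5} \approx 0.8$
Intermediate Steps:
$O = \frac{4}{5}$ ($O = \frac{4}{5} - \frac{6 \cdot 0}{5} = \frac{4}{5} - 0 = \frac{4}{5} + 0 = \frac{4}{5} \approx 0.8$)
$M{\left(n,C \right)} = 0$
$- 134 M{\left(-5,L{\left(5,1 \right)} \right)} + O = \left(-134\right) 0 + \frac{4}{5} = 0 + \frac{4}{5} = \frac{4}{5}$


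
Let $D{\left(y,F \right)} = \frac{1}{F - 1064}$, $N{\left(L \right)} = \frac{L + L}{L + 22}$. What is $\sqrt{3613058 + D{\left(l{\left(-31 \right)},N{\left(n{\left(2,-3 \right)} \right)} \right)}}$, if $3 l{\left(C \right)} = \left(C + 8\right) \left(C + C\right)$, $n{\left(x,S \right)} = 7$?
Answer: $\frac{\sqrt{3436845417317494}}{30842} \approx 1900.8$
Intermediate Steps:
$l{\left(C \right)} = \frac{2 C \left(8 + C\right)}{3}$ ($l{\left(C \right)} = \frac{\left(C + 8\right) \left(C + C\right)}{3} = \frac{\left(8 + C\right) 2 C}{3} = \frac{2 C \left(8 + C\right)}{3}$)
$N{\left(L \right)} = \frac{2 L}{22 + L}$
$D{\left(y,F \right)} = \frac{1}{-1064 + F}$
$\sqrt{3613058 + D{\left(l{\left(-31 \right)},N{\left(n{\left(2,-3 \right)} \right)} \right)}} = \sqrt{3613058 + \frac{1}{-1064 + 2 \cdot 7 \frac{1}{22 + 7}}} = \sqrt{3613058 + \frac{1}{-1064 + 2 \cdot 7 \cdot \frac{1}{29}}} = \sqrt{3613058 + \frac{1}{-1064 + \frac{14}{29}}} = \sqrt{3613058 + \frac{1}{- \frac{30842}{29}}} = \sqrt{3613058 - \frac{29}{30842}} = \sqrt{\frac{111433934807}{30842}} = \frac{\sqrt{3436845417317494}}{30842}$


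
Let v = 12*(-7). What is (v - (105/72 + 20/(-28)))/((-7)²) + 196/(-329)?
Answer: -899635/386904 ≈ -2.3252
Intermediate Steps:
v = -84
(v - (105/72 + 20/(-28)))/((-7)²) + 196/(-329) = (-84 - (105/72 + 20/(-28)))/((-7)²) + 196/(-329) = (-84 - (105*(1/72) + 20*(-1/28)))/49 + 196*(-1/329) = (-84 - (35/24 - 5/7))*(1/49) - 28/47 = (-84 - 1*125/168)*(1/49) - 28/47 = (-84 - 125/168)*(1/49) - 28/47 = -14237/168*1/49 - 28/47 = -14237/8232 - 28/47 = -899635/386904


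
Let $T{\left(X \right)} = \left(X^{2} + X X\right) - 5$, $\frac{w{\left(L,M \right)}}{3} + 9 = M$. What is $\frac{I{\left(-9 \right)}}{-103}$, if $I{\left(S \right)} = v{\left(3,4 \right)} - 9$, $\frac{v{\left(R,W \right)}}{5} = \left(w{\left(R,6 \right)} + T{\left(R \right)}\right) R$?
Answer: $- \frac{51}{103} \approx -0.49515$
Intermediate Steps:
$w{\left(L,M \right)} = -27 + 3 M$
$T{\left(X \right)} = -5 + 2 X^{2}$ ($T{\left(X \right)} = \left(X^{2} + X^{2}\right) - 5 = 2 X^{2} - 5 = -5 + 2 X^{2}$)
$v{\left(R,W \right)} = 5 R \left(-14 + 2 R^{2}\right)$ ($v{\left(R,W \right)} = 5 \left(\left(-27 + 3 \cdot 6\right) + \left(-5 + 2 R^{2}\right)\right) R = 5 \left(\left(-27 + 18\right) + \left(-5 + 2 R^{2}\right)\right) R = 5 \left(-9 + \left(-5 + 2 R^{2}\right)\right) R = 5 \left(-14 + 2 R^{2}\right) R = 5 R \left(-14 + 2 R^{2}\right)$)
$I{\left(S \right)} = 51$ ($I{\left(S \right)} = 10 \cdot 3 \left(-7 + 3^{2}\right) - 9 = 10 \cdot 3 \left(-7 + 9\right) - 9 = 10 \cdot 3 \cdot 2 - 9 = 60 - 9 = 51$)
$\frac{I{\left(-9 \right)}}{-103} = \frac{51}{-103} = 51 \left(- \frac{1}{103}\right) = - \frac{51}{103}$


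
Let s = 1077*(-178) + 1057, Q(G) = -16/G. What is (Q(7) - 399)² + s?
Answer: -1451320/49 ≈ -29619.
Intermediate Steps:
s = -190649 (s = -191706 + 1057 = -190649)
(Q(7) - 399)² + s = (-16/7 - 399)² - 190649 = (-2809/7)² - 190649 = 7890481/49 - 190649 = -1451320/49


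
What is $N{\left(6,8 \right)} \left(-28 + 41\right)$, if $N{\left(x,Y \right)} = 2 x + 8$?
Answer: $260$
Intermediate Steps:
$N{\left(x,Y \right)} = 8 + 2 x$
$N{\left(6,8 \right)} \left(-28 + 41\right) = \left(8 + 2 \cdot 6\right) \left(-28 + 41\right) = \left(8 + 12\right) 13 = 20 \cdot 13 = 260$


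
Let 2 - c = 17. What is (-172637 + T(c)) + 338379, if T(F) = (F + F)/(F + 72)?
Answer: 3149088/19 ≈ 1.6574e+5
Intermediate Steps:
c = -15 (c = 2 - 1*17 = 2 - 17 = -15)
T(F) = 2*F/(72 + F) (T(F) = (2*F)/(72 + F) = 2*F/(72 + F))
(-172637 + T(c)) + 338379 = (-172637 + 2*(-15)/(72 - 15)) + 338379 = (-172637 + 2*(-15)/57) + 338379 = (-172637 + 2*(-15)*(1/57)) + 338379 = (-172637 - 10/19) + 338379 = -3280113/19 + 338379 = 3149088/19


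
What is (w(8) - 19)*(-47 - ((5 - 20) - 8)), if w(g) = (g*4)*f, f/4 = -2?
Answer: 6600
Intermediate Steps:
f = -8 (f = 4*(-2) = -8)
w(g) = -32*g (w(g) = (g*4)*(-8) = (4*g)*(-8) = -32*g)
(w(8) - 19)*(-47 - ((5 - 20) - 8)) = (-32*8 - 19)*(-47 - ((5 - 20) - 8)) = (-256 - 19)*(-47 - (-15 - 8)) = -275*(-47 - 1*(-23)) = -275*(-47 + 23) = -275*(-24) = 6600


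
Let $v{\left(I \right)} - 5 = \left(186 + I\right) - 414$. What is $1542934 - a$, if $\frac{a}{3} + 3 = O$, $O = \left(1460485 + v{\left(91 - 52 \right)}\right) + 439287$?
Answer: $-4155821$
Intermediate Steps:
$v{\left(I \right)} = -223 + I$ ($v{\left(I \right)} = 5 + \left(\left(186 + I\right) - 414\right) = 5 + \left(-228 + I\right) = -223 + I$)
$O = 1899588$ ($O = \left(1460485 + \left(-223 + \left(91 - 52\right)\right)\right) + 439287 = \left(1460485 + \left(-223 + 39\right)\right) + 439287 = \left(1460485 - 184\right) + 439287 = 1460301 + 439287 = 1899588$)
$a = 5698755$ ($a = -9 + 3 \cdot 1899588 = -9 + 5698764 = 5698755$)
$1542934 - a = 1542934 - 5698755 = -4155821$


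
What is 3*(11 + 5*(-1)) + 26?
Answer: 44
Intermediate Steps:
3*(11 + 5*(-1)) + 26 = 3*(11 - 5) + 26 = 3*6 + 26 = 18 + 26 = 44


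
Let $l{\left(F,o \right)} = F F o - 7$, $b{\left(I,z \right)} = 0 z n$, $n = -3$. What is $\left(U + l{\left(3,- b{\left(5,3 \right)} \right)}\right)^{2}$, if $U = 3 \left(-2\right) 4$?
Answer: $961$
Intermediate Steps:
$b{\left(I,z \right)} = 0$ ($b{\left(I,z \right)} = 0 z \left(-3\right) = 0 \left(-3\right) = 0$)
$l{\left(F,o \right)} = -7 + o F^{2}$ ($l{\left(F,o \right)} = F^{2} o - 7 = o F^{2} - 7 = -7 + o F^{2}$)
$U = -24$ ($U = \left(-6\right) 4 = -24$)
$\left(U + l{\left(3,- b{\left(5,3 \right)} \right)}\right)^{2} = \left(-24 - \left(7 - \left(-1\right) 0 \cdot 3^{2}\right)\right)^{2} = \left(-24 + \left(-7 + 0 \cdot 9\right)\right)^{2} = \left(-24 + \left(-7 + 0\right)\right)^{2} = \left(-24 - 7\right)^{2} = \left(-31\right)^{2} = 961$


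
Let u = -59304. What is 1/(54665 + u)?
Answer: -1/4639 ≈ -0.00021556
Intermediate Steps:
1/(54665 + u) = 1/(54665 - 59304) = 1/(-4639) = -1/4639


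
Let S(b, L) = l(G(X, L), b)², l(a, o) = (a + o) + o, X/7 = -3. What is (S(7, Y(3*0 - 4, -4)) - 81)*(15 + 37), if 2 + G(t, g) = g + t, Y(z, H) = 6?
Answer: -3744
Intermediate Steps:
X = -21 (X = 7*(-3) = -21)
G(t, g) = -2 + g + t (G(t, g) = -2 + (g + t) = -2 + g + t)
l(a, o) = a + 2*o
S(b, L) = (-23 + L + 2*b)² (S(b, L) = ((-2 + L - 21) + 2*b)² = ((-23 + L) + 2*b)² = (-23 + L + 2*b)²)
(S(7, Y(3*0 - 4, -4)) - 81)*(15 + 37) = ((-23 + 6 + 2*7)² - 81)*(15 + 37) = ((-23 + 6 + 14)² - 81)*52 = ((-3)² - 81)*52 = (9 - 81)*52 = -72*52 = -3744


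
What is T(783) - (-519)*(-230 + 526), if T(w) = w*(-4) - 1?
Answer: 150491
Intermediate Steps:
T(w) = -1 - 4*w (T(w) = -4*w - 1 = -1 - 4*w)
T(783) - (-519)*(-230 + 526) = (-1 - 4*783) - (-519)*(-230 + 526) = (-1 - 3132) - (-519)*296 = -3133 - 1*(-153624) = -3133 + 153624 = 150491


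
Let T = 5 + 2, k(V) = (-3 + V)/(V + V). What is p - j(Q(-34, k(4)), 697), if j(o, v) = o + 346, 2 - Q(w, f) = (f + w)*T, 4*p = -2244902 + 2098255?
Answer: -297975/8 ≈ -37247.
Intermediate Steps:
k(V) = (-3 + V)/(2*V) (k(V) = (-3 + V)/((2*V)) = (-3 + V)*(1/(2*V)) = (-3 + V)/(2*V))
T = 7
p = -146647/4 (p = (-2244902 + 2098255)/4 = (1/4)*(-146647) = -146647/4 ≈ -36662.)
Q(w, f) = 2 - 7*f - 7*w (Q(w, f) = 2 - (f + w)*7 = 2 - (7*f + 7*w) = 2 + (-7*f - 7*w) = 2 - 7*f - 7*w)
j(o, v) = 346 + o
p - j(Q(-34, k(4)), 697) = -146647/4 - (346 + (2 - 7*(-3 + 4)/(2*4) - 7*(-34))) = -146647/4 - (346 + (2 - 7/(2*4) + 238)) = -146647/4 - (346 + (2 - 7*1/8 + 238)) = -146647/4 - (346 + (2 - 7/8 + 238)) = -146647/4 - (346 + 1913/8) = -146647/4 - 1*4681/8 = -146647/4 - 4681/8 = -297975/8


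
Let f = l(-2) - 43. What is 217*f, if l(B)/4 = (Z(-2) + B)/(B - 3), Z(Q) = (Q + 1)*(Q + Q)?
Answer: -48391/5 ≈ -9678.2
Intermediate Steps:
Z(Q) = 2*Q*(1 + Q) (Z(Q) = (1 + Q)*(2*Q) = 2*Q*(1 + Q))
l(B) = 4*(4 + B)/(-3 + B) (l(B) = 4*((2*(-2)*(1 - 2) + B)/(B - 3)) = 4*((2*(-2)*(-1) + B)/(-3 + B)) = 4*((4 + B)/(-3 + B)) = 4*(4 + B)/(-3 + B))
f = -223/5 (f = 4*(4 - 2)/(-3 - 2) - 43 = 4*2/(-5) - 43 = 4*(-⅕)*2 - 43 = -8/5 - 43 = -223/5 ≈ -44.600)
217*f = 217*(-223/5) = -48391/5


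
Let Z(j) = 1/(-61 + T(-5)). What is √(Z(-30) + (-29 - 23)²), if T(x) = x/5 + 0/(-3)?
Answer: √10394114/62 ≈ 52.000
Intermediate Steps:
T(x) = x/5 (T(x) = x*(⅕) + 0*(-⅓) = x/5 + 0 = x/5)
Z(j) = -1/62 (Z(j) = 1/(-61 + (⅕)*(-5)) = 1/(-61 - 1) = 1/(-62) = -1/62)
√(Z(-30) + (-29 - 23)²) = √(-1/62 + (-29 - 23)²) = √(-1/62 + (-52)²) = √(-1/62 + 2704) = √(167647/62) = √10394114/62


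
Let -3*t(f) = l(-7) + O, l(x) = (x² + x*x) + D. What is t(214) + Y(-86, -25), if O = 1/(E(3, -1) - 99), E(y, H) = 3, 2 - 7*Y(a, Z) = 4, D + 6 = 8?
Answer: -67769/2016 ≈ -33.616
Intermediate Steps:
D = 2 (D = -6 + 8 = 2)
l(x) = 2 + 2*x² (l(x) = (x² + x*x) + 2 = (x² + x²) + 2 = 2*x² + 2 = 2 + 2*x²)
Y(a, Z) = -2/7 (Y(a, Z) = 2/7 - ⅐*4 = 2/7 - 4/7 = -2/7)
O = -1/96 (O = 1/(3 - 99) = 1/(-96) = -1/96 ≈ -0.010417)
t(f) = -9599/288 (t(f) = -((2 + 2*(-7)²) - 1/96)/3 = -((2 + 2*49) - 1/96)/3 = -((2 + 98) - 1/96)/3 = -(100 - 1/96)/3 = -⅓*9599/96 = -9599/288)
t(214) + Y(-86, -25) = -9599/288 - 2/7 = -67769/2016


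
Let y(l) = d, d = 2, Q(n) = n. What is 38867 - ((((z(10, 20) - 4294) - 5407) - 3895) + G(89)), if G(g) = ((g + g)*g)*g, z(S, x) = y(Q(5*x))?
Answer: -1357477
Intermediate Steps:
y(l) = 2
z(S, x) = 2
G(g) = 2*g³ (G(g) = ((2*g)*g)*g = (2*g²)*g = 2*g³)
38867 - ((((z(10, 20) - 4294) - 5407) - 3895) + G(89)) = 38867 - ((((2 - 4294) - 5407) - 3895) + 2*89³) = 38867 - (((-4292 - 5407) - 3895) + 2*704969) = 38867 - ((-9699 - 3895) + 1409938) = 38867 - (-13594 + 1409938) = 38867 - 1*1396344 = 38867 - 1396344 = -1357477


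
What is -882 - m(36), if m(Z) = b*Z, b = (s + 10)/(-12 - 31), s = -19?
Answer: -38250/43 ≈ -889.54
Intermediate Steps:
b = 9/43 (b = (-19 + 10)/(-12 - 31) = -9/(-43) = -9*(-1/43) = 9/43 ≈ 0.20930)
m(Z) = 9*Z/43
-882 - m(36) = -882 - 9*36/43 = -882 - 1*324/43 = -882 - 324/43 = -38250/43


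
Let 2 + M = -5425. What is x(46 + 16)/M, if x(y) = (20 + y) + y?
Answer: -16/603 ≈ -0.026534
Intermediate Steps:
M = -5427 (M = -2 - 5425 = -5427)
x(y) = 20 + 2*y
x(46 + 16)/M = (20 + 2*(46 + 16))/(-5427) = (20 + 2*62)*(-1/5427) = (20 + 124)*(-1/5427) = 144*(-1/5427) = -16/603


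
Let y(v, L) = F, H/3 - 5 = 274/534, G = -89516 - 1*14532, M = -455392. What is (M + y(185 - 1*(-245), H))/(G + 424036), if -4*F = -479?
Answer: -1821089/1279952 ≈ -1.4228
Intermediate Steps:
F = 479/4 (F = -1/4*(-479) = 479/4 ≈ 119.75)
G = -104048 (G = -89516 - 14532 = -104048)
H = 1472/89 (H = 15 + 3*(274/534) = 15 + 3*(274*(1/534)) = 15 + 3*(137/267) = 15 + 137/89 = 1472/89 ≈ 16.539)
y(v, L) = 479/4
(M + y(185 - 1*(-245), H))/(G + 424036) = (-455392 + 479/4)/(-104048 + 424036) = -1821089/4/319988 = -1821089/4*1/319988 = -1821089/1279952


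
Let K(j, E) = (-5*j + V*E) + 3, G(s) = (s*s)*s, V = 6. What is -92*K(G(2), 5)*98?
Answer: 63112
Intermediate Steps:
G(s) = s**3 (G(s) = s**2*s = s**3)
K(j, E) = 3 - 5*j + 6*E (K(j, E) = (-5*j + 6*E) + 3 = 3 - 5*j + 6*E)
-92*K(G(2), 5)*98 = -92*(3 - 5*2**3 + 6*5)*98 = -92*(3 - 5*8 + 30)*98 = -92*(3 - 40 + 30)*98 = -92*(-7)*98 = 644*98 = 63112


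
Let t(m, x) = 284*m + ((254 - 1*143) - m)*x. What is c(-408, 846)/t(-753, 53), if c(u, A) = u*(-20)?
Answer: -136/2801 ≈ -0.048554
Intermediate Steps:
c(u, A) = -20*u
t(m, x) = 284*m + x*(111 - m) (t(m, x) = 284*m + ((254 - 143) - m)*x = 284*m + (111 - m)*x = 284*m + x*(111 - m))
c(-408, 846)/t(-753, 53) = (-20*(-408))/(111*53 + 284*(-753) - 1*(-753)*53) = 8160/(5883 - 213852 + 39909) = 8160/(-168060) = 8160*(-1/168060) = -136/2801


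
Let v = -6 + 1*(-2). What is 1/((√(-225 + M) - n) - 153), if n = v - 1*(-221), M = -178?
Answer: -366/134359 - I*√403/134359 ≈ -0.002724 - 0.00014941*I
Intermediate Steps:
v = -8 (v = -6 - 2 = -8)
n = 213 (n = -8 - 1*(-221) = -8 + 221 = 213)
1/((√(-225 + M) - n) - 153) = 1/((√(-225 - 178) - 1*213) - 153) = 1/((√(-403) - 213) - 153) = 1/((I*√403 - 213) - 153) = 1/((-213 + I*√403) - 153) = 1/(-366 + I*√403)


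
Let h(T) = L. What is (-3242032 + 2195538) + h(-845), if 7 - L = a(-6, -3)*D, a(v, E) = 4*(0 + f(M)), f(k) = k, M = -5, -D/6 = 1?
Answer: -1046607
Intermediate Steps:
D = -6 (D = -6*1 = -6)
a(v, E) = -20 (a(v, E) = 4*(0 - 5) = 4*(-5) = -20)
L = -113 (L = 7 - (-20)*(-6) = 7 - 1*120 = 7 - 120 = -113)
h(T) = -113
(-3242032 + 2195538) + h(-845) = (-3242032 + 2195538) - 113 = -1046494 - 113 = -1046607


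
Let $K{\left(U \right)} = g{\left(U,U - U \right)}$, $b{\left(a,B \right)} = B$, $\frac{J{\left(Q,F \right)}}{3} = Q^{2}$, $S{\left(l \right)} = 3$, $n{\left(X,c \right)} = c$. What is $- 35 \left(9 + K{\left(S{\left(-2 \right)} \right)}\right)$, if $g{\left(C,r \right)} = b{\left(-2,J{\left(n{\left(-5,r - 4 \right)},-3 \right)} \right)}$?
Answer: $-1995$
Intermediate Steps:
$J{\left(Q,F \right)} = 3 Q^{2}$
$g{\left(C,r \right)} = 3 \left(-4 + r\right)^{2}$ ($g{\left(C,r \right)} = 3 \left(r - 4\right)^{2} = 3 \left(-4 + r\right)^{2}$)
$K{\left(U \right)} = 48$ ($K{\left(U \right)} = 3 \left(-4 + \left(U - U\right)\right)^{2} = 3 \left(-4 + 0\right)^{2} = 3 \left(-4\right)^{2} = 3 \cdot 16 = 48$)
$- 35 \left(9 + K{\left(S{\left(-2 \right)} \right)}\right) = - 35 \left(9 + 48\right) = \left(-35\right) 57 = -1995$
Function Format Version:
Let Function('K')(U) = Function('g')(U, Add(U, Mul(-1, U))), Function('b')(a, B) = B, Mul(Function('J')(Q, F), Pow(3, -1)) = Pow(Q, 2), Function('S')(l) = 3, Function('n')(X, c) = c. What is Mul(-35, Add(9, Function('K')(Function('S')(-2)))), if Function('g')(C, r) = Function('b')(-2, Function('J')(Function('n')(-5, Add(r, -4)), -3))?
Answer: -1995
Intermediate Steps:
Function('J')(Q, F) = Mul(3, Pow(Q, 2))
Function('g')(C, r) = Mul(3, Pow(Add(-4, r), 2)) (Function('g')(C, r) = Mul(3, Pow(Add(r, -4), 2)) = Mul(3, Pow(Add(-4, r), 2)))
Function('K')(U) = 48 (Function('K')(U) = Mul(3, Pow(Add(-4, Add(U, Mul(-1, U))), 2)) = Mul(3, Pow(Add(-4, 0), 2)) = Mul(3, Pow(-4, 2)) = Mul(3, 16) = 48)
Mul(-35, Add(9, Function('K')(Function('S')(-2)))) = Mul(-35, Add(9, 48)) = Mul(-35, 57) = -1995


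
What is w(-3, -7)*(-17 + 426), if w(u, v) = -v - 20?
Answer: -5317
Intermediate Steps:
w(u, v) = -20 - v
w(-3, -7)*(-17 + 426) = (-20 - 1*(-7))*(-17 + 426) = (-20 + 7)*409 = -13*409 = -5317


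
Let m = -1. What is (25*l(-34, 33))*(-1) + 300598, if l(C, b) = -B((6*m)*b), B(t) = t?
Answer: 295648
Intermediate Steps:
l(C, b) = 6*b (l(C, b) = -6*(-1)*b = -(-6)*b = 6*b)
(25*l(-34, 33))*(-1) + 300598 = (25*(6*33))*(-1) + 300598 = (25*198)*(-1) + 300598 = 4950*(-1) + 300598 = -4950 + 300598 = 295648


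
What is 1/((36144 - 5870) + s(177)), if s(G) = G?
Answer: 1/30451 ≈ 3.2840e-5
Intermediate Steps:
1/((36144 - 5870) + s(177)) = 1/((36144 - 5870) + 177) = 1/(30274 + 177) = 1/30451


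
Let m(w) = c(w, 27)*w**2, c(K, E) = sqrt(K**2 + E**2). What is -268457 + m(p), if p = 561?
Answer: -268457 + 4720815*sqrt(1402) ≈ 1.7649e+8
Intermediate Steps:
c(K, E) = sqrt(E**2 + K**2)
m(w) = w**2*sqrt(729 + w**2) (m(w) = sqrt(27**2 + w**2)*w**2 = sqrt(729 + w**2)*w**2 = w**2*sqrt(729 + w**2))
-268457 + m(p) = -268457 + 561**2*sqrt(729 + 561**2) = -268457 + 314721*sqrt(729 + 314721) = -268457 + 314721*sqrt(315450) = -268457 + 314721*(15*sqrt(1402)) = -268457 + 4720815*sqrt(1402)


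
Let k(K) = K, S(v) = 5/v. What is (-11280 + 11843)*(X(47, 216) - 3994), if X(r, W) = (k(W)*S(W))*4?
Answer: -2237362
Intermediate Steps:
X(r, W) = 20 (X(r, W) = (W*(5/W))*4 = 5*4 = 20)
(-11280 + 11843)*(X(47, 216) - 3994) = (-11280 + 11843)*(20 - 3994) = 563*(-3974) = -2237362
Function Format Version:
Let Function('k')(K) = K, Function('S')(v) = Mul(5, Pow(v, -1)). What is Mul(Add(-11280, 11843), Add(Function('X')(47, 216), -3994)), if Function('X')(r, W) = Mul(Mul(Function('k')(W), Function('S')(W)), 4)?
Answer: -2237362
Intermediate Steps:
Function('X')(r, W) = 20 (Function('X')(r, W) = Mul(Mul(W, Mul(5, Pow(W, -1))), 4) = Mul(5, 4) = 20)
Mul(Add(-11280, 11843), Add(Function('X')(47, 216), -3994)) = Mul(Add(-11280, 11843), Add(20, -3994)) = Mul(563, -3974) = -2237362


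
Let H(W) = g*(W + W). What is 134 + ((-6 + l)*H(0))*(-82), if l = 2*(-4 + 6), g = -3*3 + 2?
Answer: 134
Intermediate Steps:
g = -7 (g = -9 + 2 = -7)
l = 4 (l = 2*2 = 4)
H(W) = -14*W (H(W) = -7*(W + W) = -14*W)
134 + ((-6 + l)*H(0))*(-82) = 134 + ((-6 + 4)*(-14*0))*(-82) = 134 - 2*0*(-82) = 134 + 0*(-82) = 134 + 0 = 134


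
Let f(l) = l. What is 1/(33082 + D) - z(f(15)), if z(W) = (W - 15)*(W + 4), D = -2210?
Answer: 1/30872 ≈ 3.2392e-5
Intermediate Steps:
z(W) = (-15 + W)*(4 + W)
1/(33082 + D) - z(f(15)) = 1/(33082 - 2210) - (-60 + 15**2 - 11*15) = 1/30872 - (-60 + 225 - 165) = 1/30872 - 1*0 = 1/30872 + 0 = 1/30872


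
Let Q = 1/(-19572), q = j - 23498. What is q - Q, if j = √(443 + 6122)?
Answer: -459902855/19572 + √6565 ≈ -23417.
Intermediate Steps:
j = √6565 ≈ 81.025
q = -23498 + √6565 (q = √6565 - 23498 = -23498 + √6565 ≈ -23417.)
Q = -1/19572 ≈ -5.1093e-5
q - Q = (-23498 + √6565) - 1*(-1/19572) = (-23498 + √6565) + 1/19572 = -459902855/19572 + √6565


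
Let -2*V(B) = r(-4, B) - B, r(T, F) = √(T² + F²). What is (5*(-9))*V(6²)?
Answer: -810 + 90*√82 ≈ 4.9847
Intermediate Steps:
r(T, F) = √(F² + T²)
V(B) = B/2 - √(16 + B²)/2 (V(B) = -(√(B² + (-4)²) - B)/2 = -(√(B² + 16) - B)/2 = -(√(16 + B²) - B)/2 = B/2 - √(16 + B²)/2)
(5*(-9))*V(6²) = (5*(-9))*((½)*6² - √(16 + (6²)²)/2) = -45*((½)*36 - √(16 + 36²)/2) = -45*(18 - √(16 + 1296)/2) = -45*(18 - 2*√82) = -810 + 90*√82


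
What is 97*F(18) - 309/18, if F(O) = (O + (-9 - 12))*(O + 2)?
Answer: -35023/6 ≈ -5837.2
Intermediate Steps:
F(O) = (-21 + O)*(2 + O) (F(O) = (O - 21)*(2 + O) = (-21 + O)*(2 + O))
97*F(18) - 309/18 = 97*(-42 + 18**2 - 19*18) - 309/18 = 97*(-42 + 324 - 342) - 309*1/18 = 97*(-60) - 103/6 = -5820 - 103/6 = -35023/6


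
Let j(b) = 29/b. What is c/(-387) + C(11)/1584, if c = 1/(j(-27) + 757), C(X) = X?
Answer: 438599/63189360 ≈ 0.0069410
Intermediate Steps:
c = 27/20410 (c = 1/(29/(-27) + 757) = 1/(29*(-1/27) + 757) = 1/(-29/27 + 757) = 1/(20410/27) = 27/20410 ≈ 0.0013229)
c/(-387) + C(11)/1584 = (27/20410)/(-387) + 11/1584 = (27/20410)*(-1/387) + 11*(1/1584) = -3/877630 + 1/144 = 438599/63189360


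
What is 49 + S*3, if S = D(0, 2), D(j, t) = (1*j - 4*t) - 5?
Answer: 10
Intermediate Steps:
D(j, t) = -5 + j - 4*t (D(j, t) = (j - 4*t) - 5 = -5 + j - 4*t)
S = -13 (S = -5 + 0 - 4*2 = -5 + 0 - 8 = -13)
49 + S*3 = 49 - 13*3 = 49 - 39 = 10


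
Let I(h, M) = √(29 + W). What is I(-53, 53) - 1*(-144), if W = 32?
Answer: 144 + √61 ≈ 151.81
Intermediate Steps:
I(h, M) = √61 (I(h, M) = √(29 + 32) = √61)
I(-53, 53) - 1*(-144) = √61 - 1*(-144) = √61 + 144 = 144 + √61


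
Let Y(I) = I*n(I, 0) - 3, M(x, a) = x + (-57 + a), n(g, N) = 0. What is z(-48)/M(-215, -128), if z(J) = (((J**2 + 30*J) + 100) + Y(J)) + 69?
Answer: -103/40 ≈ -2.5750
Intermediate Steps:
M(x, a) = -57 + a + x
Y(I) = -3 (Y(I) = I*0 - 3 = 0 - 3 = -3)
z(J) = 166 + J**2 + 30*J (z(J) = (((J**2 + 30*J) + 100) - 3) + 69 = ((100 + J**2 + 30*J) - 3) + 69 = (97 + J**2 + 30*J) + 69 = 166 + J**2 + 30*J)
z(-48)/M(-215, -128) = (166 + (-48)**2 + 30*(-48))/(-57 - 128 - 215) = (166 + 2304 - 1440)/(-400) = 1030*(-1/400) = -103/40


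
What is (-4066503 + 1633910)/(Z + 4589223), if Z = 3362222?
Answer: -2432593/7951445 ≈ -0.30593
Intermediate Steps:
(-4066503 + 1633910)/(Z + 4589223) = (-4066503 + 1633910)/(3362222 + 4589223) = -2432593/7951445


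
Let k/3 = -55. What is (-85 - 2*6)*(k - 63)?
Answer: 22116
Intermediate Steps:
k = -165 (k = 3*(-55) = -165)
(-85 - 2*6)*(k - 63) = (-85 - 2*6)*(-165 - 63) = (-85 - 12)*(-228) = -97*(-228) = 22116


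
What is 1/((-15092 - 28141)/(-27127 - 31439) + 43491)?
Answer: 19522/849045713 ≈ 2.2993e-5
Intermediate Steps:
1/((-15092 - 28141)/(-27127 - 31439) + 43491) = 1/(-43233/(-58566) + 43491) = 1/(-43233*(-1/58566) + 43491) = 1/(14411/19522 + 43491) = 1/(849045713/19522) = 19522/849045713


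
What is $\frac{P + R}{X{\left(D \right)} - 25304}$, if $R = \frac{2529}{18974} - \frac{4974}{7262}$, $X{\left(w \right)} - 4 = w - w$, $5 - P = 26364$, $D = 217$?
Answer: $\frac{363206121757}{348606645640} \approx 1.0419$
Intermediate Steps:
$P = -26359$ ($P = 5 - 26364 = -26359$)
$X{\left(w \right)} = 4$ ($X{\left(w \right)} = 4 + \left(w - w\right) = 4 + 0 = 4$)
$R = - \frac{38005539}{68894594}$ ($R = 2529 \cdot \frac{1}{18974} - \frac{2487}{3631} = \frac{2529}{18974} - \frac{2487}{3631} = - \frac{38005539}{68894594} \approx -0.55165$)
$\frac{P + R}{X{\left(D \right)} - 25304} = \frac{-26359 - \frac{38005539}{68894594}}{4 - 25304} = - \frac{1816030608785}{68894594 \left(-25300\right)} = \left(- \frac{1816030608785}{68894594}\right) \left(- \frac{1}{25300}\right) = \frac{363206121757}{348606645640}$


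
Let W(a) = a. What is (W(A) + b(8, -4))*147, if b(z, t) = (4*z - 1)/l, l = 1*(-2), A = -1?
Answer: -4851/2 ≈ -2425.5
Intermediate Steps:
l = -2
b(z, t) = ½ - 2*z (b(z, t) = (4*z - 1)/(-2) = (-1 + 4*z)*(-½) = ½ - 2*z)
(W(A) + b(8, -4))*147 = (-1 + (½ - 2*8))*147 = (-1 + (½ - 16))*147 = (-1 - 31/2)*147 = -33/2*147 = -4851/2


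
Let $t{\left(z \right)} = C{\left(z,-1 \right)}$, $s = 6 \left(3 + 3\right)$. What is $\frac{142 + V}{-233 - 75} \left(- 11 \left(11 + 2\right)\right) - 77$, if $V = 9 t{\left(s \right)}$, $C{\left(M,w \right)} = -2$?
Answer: $- \frac{136}{7} \approx -19.429$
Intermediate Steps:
$s = 36$ ($s = 6 \cdot 6 = 36$)
$t{\left(z \right)} = -2$
$V = -18$ ($V = 9 \left(-2\right) = -18$)
$\frac{142 + V}{-233 - 75} \left(- 11 \left(11 + 2\right)\right) - 77 = \frac{142 - 18}{-233 - 75} \left(- 11 \left(11 + 2\right)\right) - 77 = \frac{124}{-308} \left(\left(-11\right) 13\right) - 77 = 124 \left(- \frac{1}{308}\right) \left(-143\right) - 77 = \left(- \frac{31}{77}\right) \left(-143\right) - 77 = \frac{403}{7} - 77 = - \frac{136}{7}$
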